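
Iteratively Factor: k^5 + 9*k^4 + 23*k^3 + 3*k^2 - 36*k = (k - 1)*(k^4 + 10*k^3 + 33*k^2 + 36*k) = (k - 1)*(k + 3)*(k^3 + 7*k^2 + 12*k) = (k - 1)*(k + 3)*(k + 4)*(k^2 + 3*k) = (k - 1)*(k + 3)^2*(k + 4)*(k)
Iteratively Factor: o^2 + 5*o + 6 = (o + 2)*(o + 3)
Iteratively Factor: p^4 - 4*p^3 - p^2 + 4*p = (p - 4)*(p^3 - p) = (p - 4)*(p - 1)*(p^2 + p) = (p - 4)*(p - 1)*(p + 1)*(p)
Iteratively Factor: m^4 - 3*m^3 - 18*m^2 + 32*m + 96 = (m + 2)*(m^3 - 5*m^2 - 8*m + 48) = (m - 4)*(m + 2)*(m^2 - m - 12) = (m - 4)*(m + 2)*(m + 3)*(m - 4)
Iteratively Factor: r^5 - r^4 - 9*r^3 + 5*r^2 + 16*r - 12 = (r + 2)*(r^4 - 3*r^3 - 3*r^2 + 11*r - 6) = (r - 1)*(r + 2)*(r^3 - 2*r^2 - 5*r + 6) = (r - 1)*(r + 2)^2*(r^2 - 4*r + 3) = (r - 3)*(r - 1)*(r + 2)^2*(r - 1)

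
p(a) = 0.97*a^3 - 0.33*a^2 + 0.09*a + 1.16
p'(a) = 2.91*a^2 - 0.66*a + 0.09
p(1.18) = 2.40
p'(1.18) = 3.36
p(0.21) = 1.17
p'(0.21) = 0.08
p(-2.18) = -10.65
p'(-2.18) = 15.36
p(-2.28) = -12.26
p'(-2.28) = 16.72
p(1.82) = 6.08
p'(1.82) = 8.53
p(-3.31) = -37.93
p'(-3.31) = 34.16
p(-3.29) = -37.25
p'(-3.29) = 33.76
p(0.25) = 1.18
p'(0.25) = 0.11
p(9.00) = 682.37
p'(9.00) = 229.86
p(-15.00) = -3348.19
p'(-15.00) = 664.74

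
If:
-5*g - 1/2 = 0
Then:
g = -1/10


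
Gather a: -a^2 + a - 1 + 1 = -a^2 + a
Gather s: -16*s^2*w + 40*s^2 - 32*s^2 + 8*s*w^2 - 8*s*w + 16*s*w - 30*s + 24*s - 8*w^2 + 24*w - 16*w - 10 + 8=s^2*(8 - 16*w) + s*(8*w^2 + 8*w - 6) - 8*w^2 + 8*w - 2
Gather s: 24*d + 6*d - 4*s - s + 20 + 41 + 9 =30*d - 5*s + 70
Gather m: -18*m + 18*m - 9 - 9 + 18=0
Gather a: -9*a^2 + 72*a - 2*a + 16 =-9*a^2 + 70*a + 16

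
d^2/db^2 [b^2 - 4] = 2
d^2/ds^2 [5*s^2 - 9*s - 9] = 10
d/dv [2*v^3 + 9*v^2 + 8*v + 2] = 6*v^2 + 18*v + 8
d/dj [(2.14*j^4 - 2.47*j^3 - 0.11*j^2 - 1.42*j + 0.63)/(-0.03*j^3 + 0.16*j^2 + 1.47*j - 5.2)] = (-0.0642*j^6 + 0.6848*j^5 + 9.0389*j^4 - 51.859*j^3 + 38.6542*j^2 + 0.9424*j + 6.4579)/(0.0009*j^6 - 0.0096*j^5 - 0.0626*j^4 + 0.7824*j^3 + 0.4969*j^2 - 15.288*j + 27.04)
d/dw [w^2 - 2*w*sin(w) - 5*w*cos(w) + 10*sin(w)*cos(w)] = 5*w*sin(w) - 2*w*cos(w) + 2*w - 2*sin(w) - 5*cos(w) + 10*cos(2*w)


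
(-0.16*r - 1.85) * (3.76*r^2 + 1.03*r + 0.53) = -0.6016*r^3 - 7.1208*r^2 - 1.9903*r - 0.9805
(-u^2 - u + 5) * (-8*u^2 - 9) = 8*u^4 + 8*u^3 - 31*u^2 + 9*u - 45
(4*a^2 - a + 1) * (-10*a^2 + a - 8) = -40*a^4 + 14*a^3 - 43*a^2 + 9*a - 8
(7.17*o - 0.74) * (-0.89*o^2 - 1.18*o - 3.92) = -6.3813*o^3 - 7.802*o^2 - 27.2332*o + 2.9008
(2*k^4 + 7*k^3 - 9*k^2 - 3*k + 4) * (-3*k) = -6*k^5 - 21*k^4 + 27*k^3 + 9*k^2 - 12*k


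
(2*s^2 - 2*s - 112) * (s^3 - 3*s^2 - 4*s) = 2*s^5 - 8*s^4 - 114*s^3 + 344*s^2 + 448*s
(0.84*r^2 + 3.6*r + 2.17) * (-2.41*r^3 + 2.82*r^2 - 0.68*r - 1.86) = -2.0244*r^5 - 6.3072*r^4 + 4.3511*r^3 + 2.109*r^2 - 8.1716*r - 4.0362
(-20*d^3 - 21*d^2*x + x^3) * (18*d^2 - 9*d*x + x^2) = -360*d^5 - 198*d^4*x + 169*d^3*x^2 - 3*d^2*x^3 - 9*d*x^4 + x^5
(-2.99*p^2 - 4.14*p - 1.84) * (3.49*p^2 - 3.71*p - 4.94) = -10.4351*p^4 - 3.3557*p^3 + 23.7084*p^2 + 27.278*p + 9.0896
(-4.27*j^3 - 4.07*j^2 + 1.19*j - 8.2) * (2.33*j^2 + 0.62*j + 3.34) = -9.9491*j^5 - 12.1305*j^4 - 14.0125*j^3 - 31.962*j^2 - 1.1094*j - 27.388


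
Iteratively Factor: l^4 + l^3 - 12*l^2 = (l - 3)*(l^3 + 4*l^2) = (l - 3)*(l + 4)*(l^2) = l*(l - 3)*(l + 4)*(l)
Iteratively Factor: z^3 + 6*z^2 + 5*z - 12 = (z + 4)*(z^2 + 2*z - 3) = (z - 1)*(z + 4)*(z + 3)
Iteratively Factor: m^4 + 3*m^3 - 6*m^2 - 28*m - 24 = (m - 3)*(m^3 + 6*m^2 + 12*m + 8) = (m - 3)*(m + 2)*(m^2 + 4*m + 4) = (m - 3)*(m + 2)^2*(m + 2)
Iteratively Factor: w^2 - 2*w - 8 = (w - 4)*(w + 2)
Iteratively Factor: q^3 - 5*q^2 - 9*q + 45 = (q + 3)*(q^2 - 8*q + 15) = (q - 5)*(q + 3)*(q - 3)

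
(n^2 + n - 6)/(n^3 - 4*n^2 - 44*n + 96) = (n + 3)/(n^2 - 2*n - 48)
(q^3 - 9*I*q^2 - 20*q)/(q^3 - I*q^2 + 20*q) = (q - 4*I)/(q + 4*I)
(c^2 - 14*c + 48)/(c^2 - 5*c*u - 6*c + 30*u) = (8 - c)/(-c + 5*u)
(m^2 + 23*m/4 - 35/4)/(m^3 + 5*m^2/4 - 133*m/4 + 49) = (4*m - 5)/(4*m^2 - 23*m + 28)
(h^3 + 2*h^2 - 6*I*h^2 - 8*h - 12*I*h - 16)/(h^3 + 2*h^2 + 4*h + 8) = (h - 4*I)/(h + 2*I)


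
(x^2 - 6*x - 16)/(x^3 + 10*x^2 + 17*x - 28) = (x^2 - 6*x - 16)/(x^3 + 10*x^2 + 17*x - 28)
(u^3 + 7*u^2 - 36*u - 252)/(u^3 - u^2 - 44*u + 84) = (u + 6)/(u - 2)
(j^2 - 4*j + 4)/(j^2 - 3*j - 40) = (-j^2 + 4*j - 4)/(-j^2 + 3*j + 40)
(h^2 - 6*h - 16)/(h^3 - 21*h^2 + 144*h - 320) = (h + 2)/(h^2 - 13*h + 40)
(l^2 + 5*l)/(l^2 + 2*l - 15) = l/(l - 3)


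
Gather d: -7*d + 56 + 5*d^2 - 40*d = 5*d^2 - 47*d + 56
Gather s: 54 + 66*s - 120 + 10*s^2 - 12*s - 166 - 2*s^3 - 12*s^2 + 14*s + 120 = -2*s^3 - 2*s^2 + 68*s - 112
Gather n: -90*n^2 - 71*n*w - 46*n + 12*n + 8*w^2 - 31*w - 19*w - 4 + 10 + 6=-90*n^2 + n*(-71*w - 34) + 8*w^2 - 50*w + 12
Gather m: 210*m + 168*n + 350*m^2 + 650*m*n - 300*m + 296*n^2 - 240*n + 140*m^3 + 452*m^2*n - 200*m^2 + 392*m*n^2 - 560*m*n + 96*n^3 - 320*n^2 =140*m^3 + m^2*(452*n + 150) + m*(392*n^2 + 90*n - 90) + 96*n^3 - 24*n^2 - 72*n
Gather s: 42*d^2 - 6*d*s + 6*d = 42*d^2 - 6*d*s + 6*d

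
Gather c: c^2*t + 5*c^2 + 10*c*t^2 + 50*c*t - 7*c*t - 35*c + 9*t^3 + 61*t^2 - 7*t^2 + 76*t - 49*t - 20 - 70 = c^2*(t + 5) + c*(10*t^2 + 43*t - 35) + 9*t^3 + 54*t^2 + 27*t - 90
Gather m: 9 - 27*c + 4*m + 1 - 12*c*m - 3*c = -30*c + m*(4 - 12*c) + 10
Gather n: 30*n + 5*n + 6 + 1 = 35*n + 7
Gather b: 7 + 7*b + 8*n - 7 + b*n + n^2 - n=b*(n + 7) + n^2 + 7*n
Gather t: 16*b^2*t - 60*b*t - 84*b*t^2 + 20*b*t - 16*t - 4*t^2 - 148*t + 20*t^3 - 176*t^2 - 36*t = 20*t^3 + t^2*(-84*b - 180) + t*(16*b^2 - 40*b - 200)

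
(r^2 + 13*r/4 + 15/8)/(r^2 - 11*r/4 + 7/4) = (8*r^2 + 26*r + 15)/(2*(4*r^2 - 11*r + 7))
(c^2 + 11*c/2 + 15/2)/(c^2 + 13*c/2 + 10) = (c + 3)/(c + 4)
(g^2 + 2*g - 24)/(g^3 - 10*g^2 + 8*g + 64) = (g + 6)/(g^2 - 6*g - 16)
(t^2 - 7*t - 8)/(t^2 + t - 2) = (t^2 - 7*t - 8)/(t^2 + t - 2)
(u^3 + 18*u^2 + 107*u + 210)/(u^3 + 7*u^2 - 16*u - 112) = (u^2 + 11*u + 30)/(u^2 - 16)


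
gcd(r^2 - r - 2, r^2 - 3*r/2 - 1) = r - 2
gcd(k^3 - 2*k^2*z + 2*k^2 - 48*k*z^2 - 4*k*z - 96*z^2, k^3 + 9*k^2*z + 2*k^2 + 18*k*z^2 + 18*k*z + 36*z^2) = k^2 + 6*k*z + 2*k + 12*z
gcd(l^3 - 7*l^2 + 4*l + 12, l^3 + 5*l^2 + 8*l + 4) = l + 1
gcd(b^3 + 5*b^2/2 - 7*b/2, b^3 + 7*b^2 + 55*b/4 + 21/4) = b + 7/2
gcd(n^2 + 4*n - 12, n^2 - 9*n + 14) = n - 2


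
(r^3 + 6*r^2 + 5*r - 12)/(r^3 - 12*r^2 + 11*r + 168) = (r^2 + 3*r - 4)/(r^2 - 15*r + 56)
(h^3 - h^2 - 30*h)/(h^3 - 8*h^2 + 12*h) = (h + 5)/(h - 2)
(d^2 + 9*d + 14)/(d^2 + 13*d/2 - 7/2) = 2*(d + 2)/(2*d - 1)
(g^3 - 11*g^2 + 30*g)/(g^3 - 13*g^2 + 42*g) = (g - 5)/(g - 7)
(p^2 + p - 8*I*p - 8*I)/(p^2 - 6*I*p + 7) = (p^2 + p - 8*I*p - 8*I)/(p^2 - 6*I*p + 7)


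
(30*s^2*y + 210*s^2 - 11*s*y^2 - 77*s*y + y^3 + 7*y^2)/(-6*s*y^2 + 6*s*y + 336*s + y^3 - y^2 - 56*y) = (-5*s + y)/(y - 8)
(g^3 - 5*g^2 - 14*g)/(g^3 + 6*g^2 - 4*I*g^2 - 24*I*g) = (g^2 - 5*g - 14)/(g^2 + g*(6 - 4*I) - 24*I)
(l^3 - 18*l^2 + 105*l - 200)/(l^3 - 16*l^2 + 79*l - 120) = (l - 5)/(l - 3)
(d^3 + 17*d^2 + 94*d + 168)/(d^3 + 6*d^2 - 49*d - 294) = (d + 4)/(d - 7)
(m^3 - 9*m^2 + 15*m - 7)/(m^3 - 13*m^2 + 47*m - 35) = (m - 1)/(m - 5)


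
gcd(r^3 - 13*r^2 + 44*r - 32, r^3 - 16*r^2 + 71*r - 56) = r^2 - 9*r + 8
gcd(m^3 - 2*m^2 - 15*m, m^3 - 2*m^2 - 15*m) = m^3 - 2*m^2 - 15*m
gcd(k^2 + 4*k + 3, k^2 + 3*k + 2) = k + 1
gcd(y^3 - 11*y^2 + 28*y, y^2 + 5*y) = y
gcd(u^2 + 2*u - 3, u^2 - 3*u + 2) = u - 1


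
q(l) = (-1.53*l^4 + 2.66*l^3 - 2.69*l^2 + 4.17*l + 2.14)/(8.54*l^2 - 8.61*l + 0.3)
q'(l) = (8.61 - 17.08*l)*(-1.53*l^4 + 2.66*l^3 - 2.69*l^2 + 4.17*l + 2.14)/(8.54*l^2 - 8.61*l + 0.3)^2 + (-6.12*l^3 + 7.98*l^2 - 5.38*l + 4.17)/(8.54*l^2 - 8.61*l + 0.3) = (-26.1324*l^5 + 62.2363*l^4 - 47.6412*l^3 - 10.0569*l^2 - 38.1652*l + 19.6764)/(72.9316*l^4 - 147.0588*l^3 + 79.2561*l^2 - 5.166*l + 0.09)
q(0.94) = -18.98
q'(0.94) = -575.54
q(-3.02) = -2.26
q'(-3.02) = 1.21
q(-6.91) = -9.67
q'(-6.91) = 2.60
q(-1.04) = -0.53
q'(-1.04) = 0.60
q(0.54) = -2.10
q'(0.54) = -2.10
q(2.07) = -0.28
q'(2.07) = -1.03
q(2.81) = -1.00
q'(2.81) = -1.01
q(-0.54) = -0.19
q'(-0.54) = 0.93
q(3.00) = -1.20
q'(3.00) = -1.06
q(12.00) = -24.38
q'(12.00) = -4.17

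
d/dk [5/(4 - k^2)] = 10*k/(k^2 - 4)^2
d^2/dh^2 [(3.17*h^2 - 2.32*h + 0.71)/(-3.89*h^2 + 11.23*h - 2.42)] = (-206.748054*h^3 + 114.58773*h^2 + 55.0567260000001*h - 76.742874)/(58.863869*h^6 - 509.800449*h^5 + 1581.596589*h^4 - 2050.549711*h^3 + 983.923842*h^2 - 197.302116*h + 14.172488)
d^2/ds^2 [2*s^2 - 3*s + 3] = 4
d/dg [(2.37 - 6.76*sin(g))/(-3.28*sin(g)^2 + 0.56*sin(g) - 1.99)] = (-22.1728*sin(g)^2 + 15.5472*sin(g) + 12.1252)*cos(g)/(10.7584*sin(g)^4 - 3.6736*sin(g)^3 + 13.368*sin(g)^2 - 2.2288*sin(g) + 3.9601)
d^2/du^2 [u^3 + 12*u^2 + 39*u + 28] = 6*u + 24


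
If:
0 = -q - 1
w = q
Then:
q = -1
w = -1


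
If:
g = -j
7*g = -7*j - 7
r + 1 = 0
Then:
No Solution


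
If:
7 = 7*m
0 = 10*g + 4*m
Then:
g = -2/5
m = 1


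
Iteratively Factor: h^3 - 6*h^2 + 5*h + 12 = (h - 3)*(h^2 - 3*h - 4) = (h - 3)*(h + 1)*(h - 4)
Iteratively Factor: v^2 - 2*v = (v)*(v - 2)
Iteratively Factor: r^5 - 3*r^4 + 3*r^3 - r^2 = (r)*(r^4 - 3*r^3 + 3*r^2 - r) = r*(r - 1)*(r^3 - 2*r^2 + r) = r*(r - 1)^2*(r^2 - r) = r^2*(r - 1)^2*(r - 1)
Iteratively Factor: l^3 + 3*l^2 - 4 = (l + 2)*(l^2 + l - 2) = (l + 2)^2*(l - 1)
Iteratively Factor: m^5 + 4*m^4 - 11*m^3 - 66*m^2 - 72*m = (m + 3)*(m^4 + m^3 - 14*m^2 - 24*m) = (m - 4)*(m + 3)*(m^3 + 5*m^2 + 6*m) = (m - 4)*(m + 2)*(m + 3)*(m^2 + 3*m) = (m - 4)*(m + 2)*(m + 3)^2*(m)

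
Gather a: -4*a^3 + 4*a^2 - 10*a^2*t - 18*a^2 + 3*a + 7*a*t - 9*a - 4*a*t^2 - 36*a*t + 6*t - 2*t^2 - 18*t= -4*a^3 + a^2*(-10*t - 14) + a*(-4*t^2 - 29*t - 6) - 2*t^2 - 12*t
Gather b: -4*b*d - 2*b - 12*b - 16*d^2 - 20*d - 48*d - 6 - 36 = b*(-4*d - 14) - 16*d^2 - 68*d - 42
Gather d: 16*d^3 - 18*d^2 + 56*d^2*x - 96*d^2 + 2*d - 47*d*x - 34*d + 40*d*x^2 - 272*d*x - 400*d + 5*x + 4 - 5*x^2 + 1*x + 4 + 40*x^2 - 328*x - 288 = 16*d^3 + d^2*(56*x - 114) + d*(40*x^2 - 319*x - 432) + 35*x^2 - 322*x - 280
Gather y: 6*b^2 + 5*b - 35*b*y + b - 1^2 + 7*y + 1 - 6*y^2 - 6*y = 6*b^2 + 6*b - 6*y^2 + y*(1 - 35*b)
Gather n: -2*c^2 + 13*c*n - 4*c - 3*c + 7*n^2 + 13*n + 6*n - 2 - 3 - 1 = -2*c^2 - 7*c + 7*n^2 + n*(13*c + 19) - 6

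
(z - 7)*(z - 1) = z^2 - 8*z + 7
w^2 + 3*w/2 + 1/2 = (w + 1/2)*(w + 1)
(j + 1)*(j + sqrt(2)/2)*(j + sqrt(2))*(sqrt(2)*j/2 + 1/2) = sqrt(2)*j^4/2 + sqrt(2)*j^3/2 + 2*j^3 + 5*sqrt(2)*j^2/4 + 2*j^2 + j/2 + 5*sqrt(2)*j/4 + 1/2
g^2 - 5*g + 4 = (g - 4)*(g - 1)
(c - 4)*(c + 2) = c^2 - 2*c - 8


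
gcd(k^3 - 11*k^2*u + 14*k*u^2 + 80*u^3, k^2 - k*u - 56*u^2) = -k + 8*u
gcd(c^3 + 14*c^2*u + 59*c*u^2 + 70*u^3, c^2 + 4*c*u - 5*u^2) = c + 5*u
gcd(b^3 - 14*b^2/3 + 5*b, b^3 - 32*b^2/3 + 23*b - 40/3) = b - 5/3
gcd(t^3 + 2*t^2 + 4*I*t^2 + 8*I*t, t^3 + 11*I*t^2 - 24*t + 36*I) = 1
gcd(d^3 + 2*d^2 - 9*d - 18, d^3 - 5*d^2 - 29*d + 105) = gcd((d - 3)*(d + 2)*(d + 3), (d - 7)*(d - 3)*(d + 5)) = d - 3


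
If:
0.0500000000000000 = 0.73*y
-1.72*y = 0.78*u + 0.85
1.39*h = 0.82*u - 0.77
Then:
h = -1.29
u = -1.24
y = 0.07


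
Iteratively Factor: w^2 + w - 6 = (w - 2)*(w + 3)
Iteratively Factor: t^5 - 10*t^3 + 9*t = (t)*(t^4 - 10*t^2 + 9) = t*(t + 3)*(t^3 - 3*t^2 - t + 3) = t*(t + 1)*(t + 3)*(t^2 - 4*t + 3) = t*(t - 3)*(t + 1)*(t + 3)*(t - 1)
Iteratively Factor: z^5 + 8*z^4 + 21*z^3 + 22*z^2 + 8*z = (z + 1)*(z^4 + 7*z^3 + 14*z^2 + 8*z) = (z + 1)*(z + 4)*(z^3 + 3*z^2 + 2*z) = z*(z + 1)*(z + 4)*(z^2 + 3*z + 2) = z*(z + 1)*(z + 2)*(z + 4)*(z + 1)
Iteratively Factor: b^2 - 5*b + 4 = (b - 1)*(b - 4)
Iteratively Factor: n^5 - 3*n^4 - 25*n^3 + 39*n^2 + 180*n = (n)*(n^4 - 3*n^3 - 25*n^2 + 39*n + 180) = n*(n - 4)*(n^3 + n^2 - 21*n - 45) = n*(n - 4)*(n + 3)*(n^2 - 2*n - 15) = n*(n - 4)*(n + 3)^2*(n - 5)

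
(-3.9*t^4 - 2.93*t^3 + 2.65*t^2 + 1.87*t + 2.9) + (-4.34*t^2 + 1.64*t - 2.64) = -3.9*t^4 - 2.93*t^3 - 1.69*t^2 + 3.51*t + 0.26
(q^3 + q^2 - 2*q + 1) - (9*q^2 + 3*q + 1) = q^3 - 8*q^2 - 5*q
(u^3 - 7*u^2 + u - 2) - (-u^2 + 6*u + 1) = u^3 - 6*u^2 - 5*u - 3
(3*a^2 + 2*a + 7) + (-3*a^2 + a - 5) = 3*a + 2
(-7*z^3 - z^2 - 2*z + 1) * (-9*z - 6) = 63*z^4 + 51*z^3 + 24*z^2 + 3*z - 6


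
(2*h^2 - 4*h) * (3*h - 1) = 6*h^3 - 14*h^2 + 4*h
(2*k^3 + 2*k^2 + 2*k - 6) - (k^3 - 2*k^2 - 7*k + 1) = k^3 + 4*k^2 + 9*k - 7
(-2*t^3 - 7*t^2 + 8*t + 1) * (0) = 0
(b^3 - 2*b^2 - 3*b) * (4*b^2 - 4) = 4*b^5 - 8*b^4 - 16*b^3 + 8*b^2 + 12*b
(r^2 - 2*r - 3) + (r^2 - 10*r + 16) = 2*r^2 - 12*r + 13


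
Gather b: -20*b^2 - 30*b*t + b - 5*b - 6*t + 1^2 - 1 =-20*b^2 + b*(-30*t - 4) - 6*t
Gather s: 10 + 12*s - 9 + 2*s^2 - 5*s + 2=2*s^2 + 7*s + 3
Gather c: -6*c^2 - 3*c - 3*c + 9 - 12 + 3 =-6*c^2 - 6*c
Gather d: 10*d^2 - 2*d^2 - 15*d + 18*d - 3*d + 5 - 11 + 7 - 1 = 8*d^2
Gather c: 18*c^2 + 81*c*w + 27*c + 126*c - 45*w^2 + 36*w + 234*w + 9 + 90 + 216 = 18*c^2 + c*(81*w + 153) - 45*w^2 + 270*w + 315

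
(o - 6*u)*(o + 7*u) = o^2 + o*u - 42*u^2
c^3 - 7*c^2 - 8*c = c*(c - 8)*(c + 1)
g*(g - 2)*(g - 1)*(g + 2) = g^4 - g^3 - 4*g^2 + 4*g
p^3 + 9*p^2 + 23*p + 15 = (p + 1)*(p + 3)*(p + 5)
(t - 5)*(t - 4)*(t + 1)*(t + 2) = t^4 - 6*t^3 - 5*t^2 + 42*t + 40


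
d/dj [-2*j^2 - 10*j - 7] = -4*j - 10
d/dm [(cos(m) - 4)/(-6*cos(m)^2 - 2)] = (-3*cos(m)^2 + 24*cos(m) + 1)*sin(m)/(2*(3*sin(m)^2 - 4)^2)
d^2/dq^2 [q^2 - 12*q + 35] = 2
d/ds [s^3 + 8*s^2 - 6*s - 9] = 3*s^2 + 16*s - 6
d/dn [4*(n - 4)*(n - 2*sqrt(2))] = 8*n - 16 - 8*sqrt(2)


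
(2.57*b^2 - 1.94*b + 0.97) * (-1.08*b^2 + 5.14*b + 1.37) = -2.7756*b^4 + 15.305*b^3 - 7.4983*b^2 + 2.328*b + 1.3289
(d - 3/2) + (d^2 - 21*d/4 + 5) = d^2 - 17*d/4 + 7/2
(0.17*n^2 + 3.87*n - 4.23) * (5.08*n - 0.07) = 0.8636*n^3 + 19.6477*n^2 - 21.7593*n + 0.2961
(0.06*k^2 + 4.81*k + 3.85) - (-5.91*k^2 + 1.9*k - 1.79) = 5.97*k^2 + 2.91*k + 5.64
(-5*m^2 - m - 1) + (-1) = -5*m^2 - m - 2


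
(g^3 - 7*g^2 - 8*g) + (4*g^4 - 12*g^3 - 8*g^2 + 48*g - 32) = 4*g^4 - 11*g^3 - 15*g^2 + 40*g - 32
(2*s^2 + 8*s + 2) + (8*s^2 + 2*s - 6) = 10*s^2 + 10*s - 4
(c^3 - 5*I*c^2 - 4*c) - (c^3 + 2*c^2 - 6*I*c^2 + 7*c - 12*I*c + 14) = -2*c^2 + I*c^2 - 11*c + 12*I*c - 14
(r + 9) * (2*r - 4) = 2*r^2 + 14*r - 36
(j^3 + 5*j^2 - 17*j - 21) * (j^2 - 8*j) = j^5 - 3*j^4 - 57*j^3 + 115*j^2 + 168*j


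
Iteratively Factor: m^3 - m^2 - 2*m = (m - 2)*(m^2 + m) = (m - 2)*(m + 1)*(m)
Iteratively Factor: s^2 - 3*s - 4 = (s - 4)*(s + 1)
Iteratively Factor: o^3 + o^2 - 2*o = (o)*(o^2 + o - 2) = o*(o + 2)*(o - 1)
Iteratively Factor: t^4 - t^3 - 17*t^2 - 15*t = (t)*(t^3 - t^2 - 17*t - 15) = t*(t - 5)*(t^2 + 4*t + 3) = t*(t - 5)*(t + 1)*(t + 3)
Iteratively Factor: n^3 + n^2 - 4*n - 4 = (n - 2)*(n^2 + 3*n + 2) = (n - 2)*(n + 2)*(n + 1)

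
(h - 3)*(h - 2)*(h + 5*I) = h^3 - 5*h^2 + 5*I*h^2 + 6*h - 25*I*h + 30*I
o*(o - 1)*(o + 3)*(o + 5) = o^4 + 7*o^3 + 7*o^2 - 15*o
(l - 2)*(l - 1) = l^2 - 3*l + 2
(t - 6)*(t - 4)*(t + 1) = t^3 - 9*t^2 + 14*t + 24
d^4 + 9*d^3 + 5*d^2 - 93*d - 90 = (d - 3)*(d + 1)*(d + 5)*(d + 6)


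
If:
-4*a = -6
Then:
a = 3/2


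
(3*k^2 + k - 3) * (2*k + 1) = 6*k^3 + 5*k^2 - 5*k - 3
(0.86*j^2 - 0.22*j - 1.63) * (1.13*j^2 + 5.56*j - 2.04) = 0.9718*j^4 + 4.533*j^3 - 4.8195*j^2 - 8.614*j + 3.3252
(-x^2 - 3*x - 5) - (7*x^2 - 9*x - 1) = -8*x^2 + 6*x - 4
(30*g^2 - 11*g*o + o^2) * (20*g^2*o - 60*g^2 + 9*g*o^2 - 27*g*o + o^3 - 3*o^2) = 600*g^4*o - 1800*g^4 + 50*g^3*o^2 - 150*g^3*o - 49*g^2*o^3 + 147*g^2*o^2 - 2*g*o^4 + 6*g*o^3 + o^5 - 3*o^4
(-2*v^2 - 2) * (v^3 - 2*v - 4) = -2*v^5 + 2*v^3 + 8*v^2 + 4*v + 8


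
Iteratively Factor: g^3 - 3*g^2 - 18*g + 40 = (g - 2)*(g^2 - g - 20) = (g - 2)*(g + 4)*(g - 5)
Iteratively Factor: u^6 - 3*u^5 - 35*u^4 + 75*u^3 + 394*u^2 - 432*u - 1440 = (u - 4)*(u^5 + u^4 - 31*u^3 - 49*u^2 + 198*u + 360) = (u - 5)*(u - 4)*(u^4 + 6*u^3 - u^2 - 54*u - 72) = (u - 5)*(u - 4)*(u - 3)*(u^3 + 9*u^2 + 26*u + 24) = (u - 5)*(u - 4)*(u - 3)*(u + 2)*(u^2 + 7*u + 12) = (u - 5)*(u - 4)*(u - 3)*(u + 2)*(u + 4)*(u + 3)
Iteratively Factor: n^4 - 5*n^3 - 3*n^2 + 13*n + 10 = (n - 5)*(n^3 - 3*n - 2) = (n - 5)*(n + 1)*(n^2 - n - 2) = (n - 5)*(n + 1)^2*(n - 2)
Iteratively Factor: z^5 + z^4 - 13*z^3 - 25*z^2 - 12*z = (z - 4)*(z^4 + 5*z^3 + 7*z^2 + 3*z) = (z - 4)*(z + 1)*(z^3 + 4*z^2 + 3*z) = z*(z - 4)*(z + 1)*(z^2 + 4*z + 3) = z*(z - 4)*(z + 1)^2*(z + 3)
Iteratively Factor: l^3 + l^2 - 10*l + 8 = (l + 4)*(l^2 - 3*l + 2) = (l - 1)*(l + 4)*(l - 2)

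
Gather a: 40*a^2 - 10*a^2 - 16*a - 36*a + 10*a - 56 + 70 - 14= 30*a^2 - 42*a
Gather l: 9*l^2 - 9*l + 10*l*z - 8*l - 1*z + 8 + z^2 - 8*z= 9*l^2 + l*(10*z - 17) + z^2 - 9*z + 8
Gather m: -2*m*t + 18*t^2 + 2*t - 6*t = -2*m*t + 18*t^2 - 4*t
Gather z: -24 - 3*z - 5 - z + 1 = -4*z - 28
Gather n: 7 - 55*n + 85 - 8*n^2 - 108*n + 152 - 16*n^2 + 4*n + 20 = -24*n^2 - 159*n + 264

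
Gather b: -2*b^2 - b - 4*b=-2*b^2 - 5*b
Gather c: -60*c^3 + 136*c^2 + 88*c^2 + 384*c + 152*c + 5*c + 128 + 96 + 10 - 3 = -60*c^3 + 224*c^2 + 541*c + 231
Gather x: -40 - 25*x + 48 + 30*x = 5*x + 8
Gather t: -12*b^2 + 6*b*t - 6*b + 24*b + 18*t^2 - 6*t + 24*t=-12*b^2 + 18*b + 18*t^2 + t*(6*b + 18)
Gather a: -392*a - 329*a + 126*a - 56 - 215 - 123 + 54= -595*a - 340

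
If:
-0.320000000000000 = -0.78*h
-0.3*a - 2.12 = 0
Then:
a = -7.07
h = 0.41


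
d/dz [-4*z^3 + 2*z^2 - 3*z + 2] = -12*z^2 + 4*z - 3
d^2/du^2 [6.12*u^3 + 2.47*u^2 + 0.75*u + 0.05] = 36.72*u + 4.94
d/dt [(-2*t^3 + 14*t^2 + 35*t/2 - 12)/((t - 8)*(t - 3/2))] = 2*(-4*t^2 + 12*t + 3)/(4*t^2 - 12*t + 9)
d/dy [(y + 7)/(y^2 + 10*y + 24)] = (y^2 + 10*y - 2*(y + 5)*(y + 7) + 24)/(y^2 + 10*y + 24)^2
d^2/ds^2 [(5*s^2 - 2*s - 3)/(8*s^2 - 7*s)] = 2*(152*s^3 - 576*s^2 + 504*s - 147)/(s^3*(512*s^3 - 1344*s^2 + 1176*s - 343))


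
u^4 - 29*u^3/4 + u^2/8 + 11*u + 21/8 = (u - 7)*(u - 3/2)*(u + 1/4)*(u + 1)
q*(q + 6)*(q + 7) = q^3 + 13*q^2 + 42*q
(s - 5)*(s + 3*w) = s^2 + 3*s*w - 5*s - 15*w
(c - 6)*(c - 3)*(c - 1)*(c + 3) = c^4 - 7*c^3 - 3*c^2 + 63*c - 54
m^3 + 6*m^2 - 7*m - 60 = (m - 3)*(m + 4)*(m + 5)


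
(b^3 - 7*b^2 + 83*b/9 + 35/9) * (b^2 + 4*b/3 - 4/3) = b^5 - 17*b^4/3 - 13*b^3/9 + 689*b^2/27 - 64*b/9 - 140/27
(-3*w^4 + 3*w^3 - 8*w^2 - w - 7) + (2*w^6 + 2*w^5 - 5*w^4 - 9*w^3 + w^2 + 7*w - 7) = 2*w^6 + 2*w^5 - 8*w^4 - 6*w^3 - 7*w^2 + 6*w - 14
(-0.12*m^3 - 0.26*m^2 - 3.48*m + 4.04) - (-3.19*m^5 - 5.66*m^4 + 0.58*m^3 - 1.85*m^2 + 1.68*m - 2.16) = 3.19*m^5 + 5.66*m^4 - 0.7*m^3 + 1.59*m^2 - 5.16*m + 6.2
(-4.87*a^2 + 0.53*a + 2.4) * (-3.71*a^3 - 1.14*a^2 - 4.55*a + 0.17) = 18.0677*a^5 + 3.5855*a^4 + 12.6503*a^3 - 5.9754*a^2 - 10.8299*a + 0.408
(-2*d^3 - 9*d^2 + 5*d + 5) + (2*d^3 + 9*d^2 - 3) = 5*d + 2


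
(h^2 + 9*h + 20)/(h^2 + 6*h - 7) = (h^2 + 9*h + 20)/(h^2 + 6*h - 7)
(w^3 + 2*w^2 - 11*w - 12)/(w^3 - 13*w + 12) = (w + 1)/(w - 1)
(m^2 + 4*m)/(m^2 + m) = (m + 4)/(m + 1)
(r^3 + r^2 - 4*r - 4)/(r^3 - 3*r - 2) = (r + 2)/(r + 1)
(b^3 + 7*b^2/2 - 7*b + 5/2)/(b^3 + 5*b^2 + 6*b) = (2*b^3 + 7*b^2 - 14*b + 5)/(2*b*(b^2 + 5*b + 6))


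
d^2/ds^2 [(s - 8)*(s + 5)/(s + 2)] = -60/(s^3 + 6*s^2 + 12*s + 8)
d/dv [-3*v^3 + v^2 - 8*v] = -9*v^2 + 2*v - 8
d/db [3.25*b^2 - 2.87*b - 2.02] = 6.5*b - 2.87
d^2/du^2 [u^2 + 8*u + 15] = 2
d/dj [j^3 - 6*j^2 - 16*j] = 3*j^2 - 12*j - 16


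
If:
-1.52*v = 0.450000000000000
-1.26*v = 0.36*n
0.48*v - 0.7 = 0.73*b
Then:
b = -1.15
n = 1.04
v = -0.30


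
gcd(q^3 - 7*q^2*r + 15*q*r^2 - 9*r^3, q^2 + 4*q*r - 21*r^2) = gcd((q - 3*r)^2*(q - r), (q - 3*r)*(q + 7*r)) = q - 3*r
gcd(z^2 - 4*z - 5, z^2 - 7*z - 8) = z + 1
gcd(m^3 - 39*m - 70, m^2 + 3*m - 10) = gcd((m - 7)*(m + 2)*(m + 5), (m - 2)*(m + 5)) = m + 5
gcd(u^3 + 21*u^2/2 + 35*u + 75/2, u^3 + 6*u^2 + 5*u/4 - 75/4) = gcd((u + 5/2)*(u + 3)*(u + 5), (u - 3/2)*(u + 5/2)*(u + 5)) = u^2 + 15*u/2 + 25/2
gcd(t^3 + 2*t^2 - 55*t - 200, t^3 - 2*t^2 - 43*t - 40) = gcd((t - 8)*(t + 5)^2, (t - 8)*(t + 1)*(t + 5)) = t^2 - 3*t - 40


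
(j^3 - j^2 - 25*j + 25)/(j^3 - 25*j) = (j - 1)/j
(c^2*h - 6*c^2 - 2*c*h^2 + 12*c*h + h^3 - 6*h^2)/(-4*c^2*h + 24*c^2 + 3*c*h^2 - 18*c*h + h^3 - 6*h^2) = (-c + h)/(4*c + h)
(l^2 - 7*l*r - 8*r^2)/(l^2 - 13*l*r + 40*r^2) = (-l - r)/(-l + 5*r)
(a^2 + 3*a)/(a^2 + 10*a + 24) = a*(a + 3)/(a^2 + 10*a + 24)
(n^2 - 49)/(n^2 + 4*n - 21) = (n - 7)/(n - 3)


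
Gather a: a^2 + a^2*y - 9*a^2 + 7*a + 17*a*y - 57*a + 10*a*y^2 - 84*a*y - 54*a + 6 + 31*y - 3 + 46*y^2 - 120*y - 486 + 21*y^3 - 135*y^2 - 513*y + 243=a^2*(y - 8) + a*(10*y^2 - 67*y - 104) + 21*y^3 - 89*y^2 - 602*y - 240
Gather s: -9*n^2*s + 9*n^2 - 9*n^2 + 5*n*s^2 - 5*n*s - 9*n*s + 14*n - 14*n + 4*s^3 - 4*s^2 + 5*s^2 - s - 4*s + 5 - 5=4*s^3 + s^2*(5*n + 1) + s*(-9*n^2 - 14*n - 5)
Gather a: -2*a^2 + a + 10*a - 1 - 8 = -2*a^2 + 11*a - 9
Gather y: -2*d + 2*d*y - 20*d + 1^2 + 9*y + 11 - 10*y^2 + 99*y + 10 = -22*d - 10*y^2 + y*(2*d + 108) + 22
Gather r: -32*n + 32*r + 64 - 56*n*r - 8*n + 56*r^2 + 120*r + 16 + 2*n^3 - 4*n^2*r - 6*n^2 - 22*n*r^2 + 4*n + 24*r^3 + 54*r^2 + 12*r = 2*n^3 - 6*n^2 - 36*n + 24*r^3 + r^2*(110 - 22*n) + r*(-4*n^2 - 56*n + 164) + 80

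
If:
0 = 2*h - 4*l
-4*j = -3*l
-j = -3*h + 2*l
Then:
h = 0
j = 0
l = 0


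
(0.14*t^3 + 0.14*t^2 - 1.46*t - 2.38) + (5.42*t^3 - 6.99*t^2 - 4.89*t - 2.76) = 5.56*t^3 - 6.85*t^2 - 6.35*t - 5.14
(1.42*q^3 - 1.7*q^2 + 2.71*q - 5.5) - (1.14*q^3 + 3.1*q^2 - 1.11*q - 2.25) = 0.28*q^3 - 4.8*q^2 + 3.82*q - 3.25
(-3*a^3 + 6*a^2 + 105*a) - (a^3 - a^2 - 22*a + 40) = -4*a^3 + 7*a^2 + 127*a - 40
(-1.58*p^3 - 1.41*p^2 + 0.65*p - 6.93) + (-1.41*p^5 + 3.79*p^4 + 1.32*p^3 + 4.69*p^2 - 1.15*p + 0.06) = -1.41*p^5 + 3.79*p^4 - 0.26*p^3 + 3.28*p^2 - 0.5*p - 6.87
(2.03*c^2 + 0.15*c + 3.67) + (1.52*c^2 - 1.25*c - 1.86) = 3.55*c^2 - 1.1*c + 1.81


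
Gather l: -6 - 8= -14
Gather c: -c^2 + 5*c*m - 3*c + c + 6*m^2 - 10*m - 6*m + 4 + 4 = -c^2 + c*(5*m - 2) + 6*m^2 - 16*m + 8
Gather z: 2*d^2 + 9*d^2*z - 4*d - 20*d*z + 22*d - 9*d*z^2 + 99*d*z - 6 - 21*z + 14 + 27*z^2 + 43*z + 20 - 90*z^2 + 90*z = 2*d^2 + 18*d + z^2*(-9*d - 63) + z*(9*d^2 + 79*d + 112) + 28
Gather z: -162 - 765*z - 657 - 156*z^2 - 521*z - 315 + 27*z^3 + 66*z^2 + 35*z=27*z^3 - 90*z^2 - 1251*z - 1134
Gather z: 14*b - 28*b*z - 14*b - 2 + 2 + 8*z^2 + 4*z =8*z^2 + z*(4 - 28*b)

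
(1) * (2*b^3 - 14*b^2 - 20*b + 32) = 2*b^3 - 14*b^2 - 20*b + 32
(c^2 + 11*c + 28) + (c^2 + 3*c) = 2*c^2 + 14*c + 28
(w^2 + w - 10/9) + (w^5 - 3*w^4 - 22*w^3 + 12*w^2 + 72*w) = w^5 - 3*w^4 - 22*w^3 + 13*w^2 + 73*w - 10/9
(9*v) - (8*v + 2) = v - 2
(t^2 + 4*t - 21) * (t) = t^3 + 4*t^2 - 21*t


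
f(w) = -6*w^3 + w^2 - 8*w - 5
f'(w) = -18*w^2 + 2*w - 8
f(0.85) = -14.76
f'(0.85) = -19.30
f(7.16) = -2213.38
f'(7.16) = -916.46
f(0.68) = -11.86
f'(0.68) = -14.96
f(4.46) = -553.09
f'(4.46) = -357.13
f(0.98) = -17.53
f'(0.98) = -23.33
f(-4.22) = 497.48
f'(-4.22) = -336.99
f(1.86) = -55.03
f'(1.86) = -66.55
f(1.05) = -19.24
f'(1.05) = -25.74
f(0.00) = -5.00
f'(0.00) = -8.00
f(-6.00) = 1375.00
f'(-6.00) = -668.00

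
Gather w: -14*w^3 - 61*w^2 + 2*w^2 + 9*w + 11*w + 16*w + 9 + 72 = -14*w^3 - 59*w^2 + 36*w + 81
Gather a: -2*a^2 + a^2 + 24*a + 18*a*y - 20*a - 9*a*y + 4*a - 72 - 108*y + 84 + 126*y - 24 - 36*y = -a^2 + a*(9*y + 8) - 18*y - 12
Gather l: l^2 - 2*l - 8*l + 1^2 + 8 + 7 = l^2 - 10*l + 16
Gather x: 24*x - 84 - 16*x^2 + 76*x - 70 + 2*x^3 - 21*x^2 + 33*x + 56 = 2*x^3 - 37*x^2 + 133*x - 98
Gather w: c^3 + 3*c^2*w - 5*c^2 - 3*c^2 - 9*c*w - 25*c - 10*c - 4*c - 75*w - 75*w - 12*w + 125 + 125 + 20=c^3 - 8*c^2 - 39*c + w*(3*c^2 - 9*c - 162) + 270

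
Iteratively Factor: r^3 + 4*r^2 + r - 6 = (r - 1)*(r^2 + 5*r + 6) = (r - 1)*(r + 3)*(r + 2)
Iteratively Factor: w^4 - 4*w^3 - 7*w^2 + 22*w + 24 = (w + 2)*(w^3 - 6*w^2 + 5*w + 12) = (w + 1)*(w + 2)*(w^2 - 7*w + 12) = (w - 4)*(w + 1)*(w + 2)*(w - 3)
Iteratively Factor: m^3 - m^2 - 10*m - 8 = (m + 1)*(m^2 - 2*m - 8) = (m - 4)*(m + 1)*(m + 2)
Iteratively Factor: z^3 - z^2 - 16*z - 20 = (z + 2)*(z^2 - 3*z - 10) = (z - 5)*(z + 2)*(z + 2)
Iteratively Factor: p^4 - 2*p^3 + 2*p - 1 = (p - 1)*(p^3 - p^2 - p + 1) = (p - 1)^2*(p^2 - 1) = (p - 1)^3*(p + 1)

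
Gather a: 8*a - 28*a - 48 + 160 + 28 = 140 - 20*a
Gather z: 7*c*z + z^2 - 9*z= z^2 + z*(7*c - 9)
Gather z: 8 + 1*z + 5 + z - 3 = 2*z + 10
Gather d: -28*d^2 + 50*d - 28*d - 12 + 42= -28*d^2 + 22*d + 30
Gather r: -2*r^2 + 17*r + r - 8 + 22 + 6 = -2*r^2 + 18*r + 20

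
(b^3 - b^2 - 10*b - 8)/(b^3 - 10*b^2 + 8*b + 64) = (b + 1)/(b - 8)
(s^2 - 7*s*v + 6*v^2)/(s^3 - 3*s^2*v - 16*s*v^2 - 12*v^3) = (s - v)/(s^2 + 3*s*v + 2*v^2)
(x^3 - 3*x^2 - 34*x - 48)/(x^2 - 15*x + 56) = (x^2 + 5*x + 6)/(x - 7)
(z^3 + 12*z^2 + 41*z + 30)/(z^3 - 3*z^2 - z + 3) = (z^2 + 11*z + 30)/(z^2 - 4*z + 3)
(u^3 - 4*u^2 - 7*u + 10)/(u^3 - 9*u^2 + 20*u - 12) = (u^2 - 3*u - 10)/(u^2 - 8*u + 12)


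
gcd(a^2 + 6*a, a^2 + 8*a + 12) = a + 6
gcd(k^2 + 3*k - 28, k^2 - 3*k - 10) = 1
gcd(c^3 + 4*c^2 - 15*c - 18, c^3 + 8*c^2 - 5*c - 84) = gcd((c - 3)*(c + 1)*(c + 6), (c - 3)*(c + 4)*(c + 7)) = c - 3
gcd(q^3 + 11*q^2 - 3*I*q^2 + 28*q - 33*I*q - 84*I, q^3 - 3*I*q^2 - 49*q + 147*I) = q^2 + q*(7 - 3*I) - 21*I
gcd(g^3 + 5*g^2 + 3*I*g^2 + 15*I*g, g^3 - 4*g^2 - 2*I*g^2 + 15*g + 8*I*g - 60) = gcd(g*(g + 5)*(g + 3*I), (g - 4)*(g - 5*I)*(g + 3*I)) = g + 3*I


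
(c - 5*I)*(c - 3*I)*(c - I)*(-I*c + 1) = -I*c^4 - 8*c^3 + 14*I*c^2 - 8*c + 15*I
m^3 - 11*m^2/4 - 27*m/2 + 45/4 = (m - 5)*(m - 3/4)*(m + 3)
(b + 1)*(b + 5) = b^2 + 6*b + 5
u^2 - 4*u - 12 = (u - 6)*(u + 2)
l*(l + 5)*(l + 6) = l^3 + 11*l^2 + 30*l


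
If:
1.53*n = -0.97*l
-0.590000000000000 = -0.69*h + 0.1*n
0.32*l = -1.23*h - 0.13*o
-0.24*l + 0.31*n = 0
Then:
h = 0.86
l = 0.00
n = 0.00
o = -8.09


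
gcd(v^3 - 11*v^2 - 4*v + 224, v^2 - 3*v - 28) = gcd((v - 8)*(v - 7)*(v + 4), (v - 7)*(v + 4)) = v^2 - 3*v - 28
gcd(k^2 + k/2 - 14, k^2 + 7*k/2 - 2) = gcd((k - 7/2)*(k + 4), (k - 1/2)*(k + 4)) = k + 4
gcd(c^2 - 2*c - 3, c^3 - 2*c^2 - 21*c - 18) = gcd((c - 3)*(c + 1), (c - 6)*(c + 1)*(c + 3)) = c + 1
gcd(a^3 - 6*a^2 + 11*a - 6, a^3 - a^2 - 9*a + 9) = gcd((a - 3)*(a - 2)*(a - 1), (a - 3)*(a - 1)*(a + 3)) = a^2 - 4*a + 3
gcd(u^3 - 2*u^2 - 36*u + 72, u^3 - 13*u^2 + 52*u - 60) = u^2 - 8*u + 12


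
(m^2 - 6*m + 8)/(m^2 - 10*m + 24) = (m - 2)/(m - 6)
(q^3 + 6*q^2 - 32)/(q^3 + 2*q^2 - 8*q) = (q + 4)/q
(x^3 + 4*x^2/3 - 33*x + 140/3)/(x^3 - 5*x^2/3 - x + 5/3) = (x^2 + 3*x - 28)/(x^2 - 1)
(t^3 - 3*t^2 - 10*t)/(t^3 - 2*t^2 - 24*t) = (-t^2 + 3*t + 10)/(-t^2 + 2*t + 24)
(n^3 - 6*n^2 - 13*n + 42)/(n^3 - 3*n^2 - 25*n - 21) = (n - 2)/(n + 1)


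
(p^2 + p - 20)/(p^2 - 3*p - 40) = (p - 4)/(p - 8)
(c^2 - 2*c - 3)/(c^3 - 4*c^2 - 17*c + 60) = (c + 1)/(c^2 - c - 20)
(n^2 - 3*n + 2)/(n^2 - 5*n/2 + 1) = 2*(n - 1)/(2*n - 1)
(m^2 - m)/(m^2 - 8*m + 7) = m/(m - 7)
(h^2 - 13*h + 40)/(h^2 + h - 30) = (h - 8)/(h + 6)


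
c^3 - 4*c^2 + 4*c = c*(c - 2)^2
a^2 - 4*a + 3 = (a - 3)*(a - 1)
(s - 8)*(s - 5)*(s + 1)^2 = s^4 - 11*s^3 + 15*s^2 + 67*s + 40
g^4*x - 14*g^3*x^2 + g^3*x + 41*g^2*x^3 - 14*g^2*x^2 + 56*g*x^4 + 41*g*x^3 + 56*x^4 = (g - 8*x)*(g - 7*x)*(g + x)*(g*x + x)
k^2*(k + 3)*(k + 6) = k^4 + 9*k^3 + 18*k^2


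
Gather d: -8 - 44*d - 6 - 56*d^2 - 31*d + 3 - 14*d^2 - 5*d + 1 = -70*d^2 - 80*d - 10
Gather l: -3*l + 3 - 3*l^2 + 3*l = 3 - 3*l^2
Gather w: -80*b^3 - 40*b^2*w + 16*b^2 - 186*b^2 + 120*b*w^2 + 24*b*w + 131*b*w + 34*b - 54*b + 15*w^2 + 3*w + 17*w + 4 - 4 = -80*b^3 - 170*b^2 - 20*b + w^2*(120*b + 15) + w*(-40*b^2 + 155*b + 20)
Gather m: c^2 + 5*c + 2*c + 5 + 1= c^2 + 7*c + 6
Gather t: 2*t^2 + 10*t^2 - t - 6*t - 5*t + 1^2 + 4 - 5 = 12*t^2 - 12*t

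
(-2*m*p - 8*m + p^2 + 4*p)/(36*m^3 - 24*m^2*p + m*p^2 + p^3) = (p + 4)/(-18*m^2 + 3*m*p + p^2)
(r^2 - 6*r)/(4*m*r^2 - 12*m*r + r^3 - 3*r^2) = (r - 6)/(4*m*r - 12*m + r^2 - 3*r)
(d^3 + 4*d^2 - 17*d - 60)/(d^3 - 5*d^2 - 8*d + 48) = (d + 5)/(d - 4)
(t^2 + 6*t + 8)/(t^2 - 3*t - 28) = (t + 2)/(t - 7)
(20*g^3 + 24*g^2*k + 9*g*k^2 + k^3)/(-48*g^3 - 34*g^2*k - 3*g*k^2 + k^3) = (-10*g^2 - 7*g*k - k^2)/(24*g^2 + 5*g*k - k^2)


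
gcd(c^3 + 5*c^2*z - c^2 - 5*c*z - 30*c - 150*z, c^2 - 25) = c + 5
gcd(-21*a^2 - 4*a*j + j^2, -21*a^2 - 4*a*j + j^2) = 21*a^2 + 4*a*j - j^2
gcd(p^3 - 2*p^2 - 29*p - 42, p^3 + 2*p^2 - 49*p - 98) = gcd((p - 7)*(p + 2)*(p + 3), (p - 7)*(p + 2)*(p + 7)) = p^2 - 5*p - 14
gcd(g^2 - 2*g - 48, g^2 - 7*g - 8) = g - 8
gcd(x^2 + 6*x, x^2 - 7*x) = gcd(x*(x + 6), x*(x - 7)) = x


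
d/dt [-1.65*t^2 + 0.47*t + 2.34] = 0.47 - 3.3*t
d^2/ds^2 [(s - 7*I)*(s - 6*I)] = 2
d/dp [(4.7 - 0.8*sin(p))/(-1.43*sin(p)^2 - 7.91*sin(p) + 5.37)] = (-1.144*sin(p)^2 + 13.442*sin(p) + 32.881)*cos(p)/(2.0449*sin(p)^4 + 22.6226*sin(p)^3 + 47.2099*sin(p)^2 - 84.9534*sin(p) + 28.8369)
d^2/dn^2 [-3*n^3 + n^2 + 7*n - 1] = 2 - 18*n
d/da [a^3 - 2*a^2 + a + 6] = 3*a^2 - 4*a + 1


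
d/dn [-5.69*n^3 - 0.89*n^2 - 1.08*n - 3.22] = -17.07*n^2 - 1.78*n - 1.08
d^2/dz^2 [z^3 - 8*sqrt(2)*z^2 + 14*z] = 6*z - 16*sqrt(2)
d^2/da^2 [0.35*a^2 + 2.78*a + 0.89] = 0.700000000000000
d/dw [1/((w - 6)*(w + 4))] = 2*(1 - w)/(w^4 - 4*w^3 - 44*w^2 + 96*w + 576)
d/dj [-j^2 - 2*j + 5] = -2*j - 2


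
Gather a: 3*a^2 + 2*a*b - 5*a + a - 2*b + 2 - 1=3*a^2 + a*(2*b - 4) - 2*b + 1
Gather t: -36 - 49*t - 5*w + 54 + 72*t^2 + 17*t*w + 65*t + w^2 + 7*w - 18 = 72*t^2 + t*(17*w + 16) + w^2 + 2*w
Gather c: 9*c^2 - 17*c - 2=9*c^2 - 17*c - 2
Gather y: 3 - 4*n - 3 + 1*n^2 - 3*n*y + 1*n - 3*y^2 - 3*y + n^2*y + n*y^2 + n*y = n^2 - 3*n + y^2*(n - 3) + y*(n^2 - 2*n - 3)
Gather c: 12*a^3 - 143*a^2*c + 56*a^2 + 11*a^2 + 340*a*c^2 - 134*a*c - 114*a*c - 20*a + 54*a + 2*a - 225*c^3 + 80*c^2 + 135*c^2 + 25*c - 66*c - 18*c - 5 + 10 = 12*a^3 + 67*a^2 + 36*a - 225*c^3 + c^2*(340*a + 215) + c*(-143*a^2 - 248*a - 59) + 5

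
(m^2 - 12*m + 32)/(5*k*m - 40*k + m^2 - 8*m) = (m - 4)/(5*k + m)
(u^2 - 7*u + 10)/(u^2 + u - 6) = (u - 5)/(u + 3)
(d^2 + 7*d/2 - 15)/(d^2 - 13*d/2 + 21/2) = (2*d^2 + 7*d - 30)/(2*d^2 - 13*d + 21)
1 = 1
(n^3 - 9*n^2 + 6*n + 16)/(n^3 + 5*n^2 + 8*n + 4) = (n^2 - 10*n + 16)/(n^2 + 4*n + 4)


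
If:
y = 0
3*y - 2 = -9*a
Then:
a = 2/9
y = 0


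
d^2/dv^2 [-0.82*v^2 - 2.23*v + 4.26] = -1.64000000000000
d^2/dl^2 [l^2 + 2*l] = 2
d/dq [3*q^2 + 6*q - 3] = 6*q + 6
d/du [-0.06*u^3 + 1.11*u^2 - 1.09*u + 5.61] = -0.18*u^2 + 2.22*u - 1.09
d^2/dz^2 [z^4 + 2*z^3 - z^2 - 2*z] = 12*z^2 + 12*z - 2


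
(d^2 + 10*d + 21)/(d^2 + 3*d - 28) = (d + 3)/(d - 4)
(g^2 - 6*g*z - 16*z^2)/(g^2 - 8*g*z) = (g + 2*z)/g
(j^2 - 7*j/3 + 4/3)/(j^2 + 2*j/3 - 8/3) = (j - 1)/(j + 2)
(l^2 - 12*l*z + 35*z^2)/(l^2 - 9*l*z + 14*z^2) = (-l + 5*z)/(-l + 2*z)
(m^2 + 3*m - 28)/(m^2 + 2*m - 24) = (m + 7)/(m + 6)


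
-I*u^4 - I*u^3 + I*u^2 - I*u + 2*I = (u + 2)*(u - I)*(u + I)*(-I*u + I)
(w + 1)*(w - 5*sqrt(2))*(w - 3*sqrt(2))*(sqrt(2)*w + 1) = sqrt(2)*w^4 - 15*w^3 + sqrt(2)*w^3 - 15*w^2 + 22*sqrt(2)*w^2 + 30*w + 22*sqrt(2)*w + 30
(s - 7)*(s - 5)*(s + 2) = s^3 - 10*s^2 + 11*s + 70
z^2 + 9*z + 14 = (z + 2)*(z + 7)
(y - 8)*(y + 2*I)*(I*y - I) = I*y^3 - 2*y^2 - 9*I*y^2 + 18*y + 8*I*y - 16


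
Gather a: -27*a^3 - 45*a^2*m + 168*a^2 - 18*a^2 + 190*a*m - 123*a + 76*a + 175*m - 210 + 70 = -27*a^3 + a^2*(150 - 45*m) + a*(190*m - 47) + 175*m - 140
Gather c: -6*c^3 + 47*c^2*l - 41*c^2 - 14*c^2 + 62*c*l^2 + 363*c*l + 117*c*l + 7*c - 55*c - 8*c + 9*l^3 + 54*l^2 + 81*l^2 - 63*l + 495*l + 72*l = -6*c^3 + c^2*(47*l - 55) + c*(62*l^2 + 480*l - 56) + 9*l^3 + 135*l^2 + 504*l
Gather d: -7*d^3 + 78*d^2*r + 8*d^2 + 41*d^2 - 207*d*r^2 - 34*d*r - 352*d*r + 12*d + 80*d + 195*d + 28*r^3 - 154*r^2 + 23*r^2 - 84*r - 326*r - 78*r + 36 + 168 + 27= -7*d^3 + d^2*(78*r + 49) + d*(-207*r^2 - 386*r + 287) + 28*r^3 - 131*r^2 - 488*r + 231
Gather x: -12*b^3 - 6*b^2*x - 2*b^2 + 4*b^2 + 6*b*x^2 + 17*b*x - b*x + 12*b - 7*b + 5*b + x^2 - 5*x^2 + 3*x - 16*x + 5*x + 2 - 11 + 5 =-12*b^3 + 2*b^2 + 10*b + x^2*(6*b - 4) + x*(-6*b^2 + 16*b - 8) - 4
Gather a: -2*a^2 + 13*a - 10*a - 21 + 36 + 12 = -2*a^2 + 3*a + 27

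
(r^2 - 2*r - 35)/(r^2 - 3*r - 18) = (-r^2 + 2*r + 35)/(-r^2 + 3*r + 18)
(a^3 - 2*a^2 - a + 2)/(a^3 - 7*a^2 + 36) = (a^3 - 2*a^2 - a + 2)/(a^3 - 7*a^2 + 36)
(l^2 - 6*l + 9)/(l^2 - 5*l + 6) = (l - 3)/(l - 2)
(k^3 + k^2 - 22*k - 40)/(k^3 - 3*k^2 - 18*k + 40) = (k + 2)/(k - 2)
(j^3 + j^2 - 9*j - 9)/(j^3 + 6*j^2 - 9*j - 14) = (j^2 - 9)/(j^2 + 5*j - 14)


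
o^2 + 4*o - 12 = (o - 2)*(o + 6)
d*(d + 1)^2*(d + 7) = d^4 + 9*d^3 + 15*d^2 + 7*d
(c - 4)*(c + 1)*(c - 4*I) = c^3 - 3*c^2 - 4*I*c^2 - 4*c + 12*I*c + 16*I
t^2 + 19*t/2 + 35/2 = (t + 5/2)*(t + 7)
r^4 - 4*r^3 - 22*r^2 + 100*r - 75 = (r - 5)*(r - 3)*(r - 1)*(r + 5)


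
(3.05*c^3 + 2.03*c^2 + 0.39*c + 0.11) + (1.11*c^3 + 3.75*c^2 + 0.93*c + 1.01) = 4.16*c^3 + 5.78*c^2 + 1.32*c + 1.12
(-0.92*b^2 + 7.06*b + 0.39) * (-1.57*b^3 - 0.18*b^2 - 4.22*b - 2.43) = 1.4444*b^5 - 10.9186*b^4 + 1.9993*b^3 - 27.6278*b^2 - 18.8016*b - 0.9477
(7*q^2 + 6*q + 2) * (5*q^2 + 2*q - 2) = 35*q^4 + 44*q^3 + 8*q^2 - 8*q - 4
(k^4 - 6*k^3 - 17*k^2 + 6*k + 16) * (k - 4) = k^5 - 10*k^4 + 7*k^3 + 74*k^2 - 8*k - 64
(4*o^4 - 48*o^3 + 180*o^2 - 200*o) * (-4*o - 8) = -16*o^5 + 160*o^4 - 336*o^3 - 640*o^2 + 1600*o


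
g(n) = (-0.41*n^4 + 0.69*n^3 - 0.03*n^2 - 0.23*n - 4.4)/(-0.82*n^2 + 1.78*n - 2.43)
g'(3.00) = 2.70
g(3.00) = 4.46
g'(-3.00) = -2.52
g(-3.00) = 3.68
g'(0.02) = 1.44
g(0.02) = 1.84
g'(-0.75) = 0.39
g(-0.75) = 1.10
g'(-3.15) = -2.69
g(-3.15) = 4.07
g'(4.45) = 4.62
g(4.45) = 9.86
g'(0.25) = 1.54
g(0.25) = 2.19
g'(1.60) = -0.37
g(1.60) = 2.80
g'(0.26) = 1.54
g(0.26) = 2.20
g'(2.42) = 1.52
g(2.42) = 3.22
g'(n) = (1.64*n - 1.78)*(-0.41*n^4 + 0.69*n^3 - 0.03*n^2 - 0.23*n - 4.4)/(-0.82*n^2 + 1.78*n - 2.43)^2 + (-1.64*n^3 + 2.07*n^2 - 0.06*n - 0.23)/(-0.82*n^2 + 1.78*n - 2.43) = (0.6724*n^5 - 2.7552*n^4 + 6.4416*n^3 - 5.2721*n^2 - 7.0702*n + 8.3909)/(0.6724*n^4 - 2.9192*n^3 + 7.1536*n^2 - 8.6508*n + 5.9049)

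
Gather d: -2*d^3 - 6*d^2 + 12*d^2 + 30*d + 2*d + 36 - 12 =-2*d^3 + 6*d^2 + 32*d + 24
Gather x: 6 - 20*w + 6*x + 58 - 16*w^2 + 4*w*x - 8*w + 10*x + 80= -16*w^2 - 28*w + x*(4*w + 16) + 144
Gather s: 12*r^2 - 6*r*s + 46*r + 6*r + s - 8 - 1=12*r^2 + 52*r + s*(1 - 6*r) - 9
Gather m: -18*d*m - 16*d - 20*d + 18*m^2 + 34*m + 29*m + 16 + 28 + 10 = -36*d + 18*m^2 + m*(63 - 18*d) + 54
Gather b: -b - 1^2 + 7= 6 - b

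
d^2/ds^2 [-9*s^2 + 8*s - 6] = -18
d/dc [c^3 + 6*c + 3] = 3*c^2 + 6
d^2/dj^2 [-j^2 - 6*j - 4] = -2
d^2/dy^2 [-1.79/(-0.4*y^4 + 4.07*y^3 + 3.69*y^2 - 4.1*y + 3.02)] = ((-8.592*y^2 + 43.7118*y + 13.2102)*(-0.4*y^4 + 4.07*y^3 + 3.69*y^2 - 4.1*y + 3.02) - 1.79*(1.6*y^3 - 12.21*y^2 - 7.38*y + 4.1)*(3.2*y^3 - 24.42*y^2 - 14.76*y + 8.2))/(-0.4*y^4 + 4.07*y^3 + 3.69*y^2 - 4.1*y + 3.02)^3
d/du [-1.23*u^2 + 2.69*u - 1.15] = 2.69 - 2.46*u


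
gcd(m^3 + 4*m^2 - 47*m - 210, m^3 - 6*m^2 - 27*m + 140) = m^2 - 2*m - 35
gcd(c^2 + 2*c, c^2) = c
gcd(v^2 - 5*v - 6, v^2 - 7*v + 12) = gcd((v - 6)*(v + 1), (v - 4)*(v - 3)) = 1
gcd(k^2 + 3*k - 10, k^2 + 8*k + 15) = k + 5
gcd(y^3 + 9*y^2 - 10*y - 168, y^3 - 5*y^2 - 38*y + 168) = y^2 + 2*y - 24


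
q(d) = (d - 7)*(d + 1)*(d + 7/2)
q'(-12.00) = 464.00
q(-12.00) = -1776.50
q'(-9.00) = 260.00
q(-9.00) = -704.00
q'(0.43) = -29.60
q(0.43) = -36.92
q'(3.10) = -14.67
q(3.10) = -105.53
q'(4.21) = 4.12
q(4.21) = -112.07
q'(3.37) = -10.78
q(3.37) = -108.98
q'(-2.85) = 10.62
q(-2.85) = 11.84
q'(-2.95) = 12.86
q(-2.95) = 10.67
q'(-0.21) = -26.82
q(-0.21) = -18.74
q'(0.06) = -28.29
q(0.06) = -26.19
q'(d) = (d - 7)*(d + 1) + (d - 7)*(d + 7/2) + (d + 1)*(d + 7/2)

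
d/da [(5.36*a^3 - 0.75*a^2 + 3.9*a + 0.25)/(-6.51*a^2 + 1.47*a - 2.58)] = (-34.8936*a^4 + 15.7584*a^3 - 17.1999*a^2 + 7.125*a - 10.4295)/(42.3801*a^4 - 19.1394*a^3 + 35.7525*a^2 - 7.5852*a + 6.6564)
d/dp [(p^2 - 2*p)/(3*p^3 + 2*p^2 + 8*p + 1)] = (-3*p^4 + 12*p^3 + 12*p^2 + 2*p - 2)/(9*p^6 + 12*p^5 + 52*p^4 + 38*p^3 + 68*p^2 + 16*p + 1)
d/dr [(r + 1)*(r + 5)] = 2*r + 6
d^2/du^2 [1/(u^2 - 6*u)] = 2*(-u*(u - 6) + 4*(u - 3)^2)/(u^3*(u - 6)^3)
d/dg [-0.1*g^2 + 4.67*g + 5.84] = 4.67 - 0.2*g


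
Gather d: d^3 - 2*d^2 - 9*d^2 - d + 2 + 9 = d^3 - 11*d^2 - d + 11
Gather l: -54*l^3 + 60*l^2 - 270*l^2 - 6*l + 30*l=-54*l^3 - 210*l^2 + 24*l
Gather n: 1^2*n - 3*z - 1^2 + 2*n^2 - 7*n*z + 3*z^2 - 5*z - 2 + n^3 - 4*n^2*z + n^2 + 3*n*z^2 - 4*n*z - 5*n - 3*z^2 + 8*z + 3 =n^3 + n^2*(3 - 4*z) + n*(3*z^2 - 11*z - 4)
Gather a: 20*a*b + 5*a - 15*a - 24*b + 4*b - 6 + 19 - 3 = a*(20*b - 10) - 20*b + 10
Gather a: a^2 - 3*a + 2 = a^2 - 3*a + 2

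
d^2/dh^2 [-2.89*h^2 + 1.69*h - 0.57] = -5.78000000000000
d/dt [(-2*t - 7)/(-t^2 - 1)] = 2*(-t^2 - 7*t + 1)/(t^4 + 2*t^2 + 1)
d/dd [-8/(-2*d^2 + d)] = 8*(1 - 4*d)/(d^2*(2*d - 1)^2)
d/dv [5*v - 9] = 5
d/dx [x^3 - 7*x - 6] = 3*x^2 - 7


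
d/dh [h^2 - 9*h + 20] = 2*h - 9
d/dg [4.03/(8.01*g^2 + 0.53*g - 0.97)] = (-64.5606*g - 2.1359)/(8.01*g^2 + 0.53*g - 0.97)^2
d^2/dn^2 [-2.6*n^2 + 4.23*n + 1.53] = -5.20000000000000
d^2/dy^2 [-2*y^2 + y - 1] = -4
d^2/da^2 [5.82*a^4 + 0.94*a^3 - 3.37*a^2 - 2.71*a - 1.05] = 69.84*a^2 + 5.64*a - 6.74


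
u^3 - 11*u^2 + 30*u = u*(u - 6)*(u - 5)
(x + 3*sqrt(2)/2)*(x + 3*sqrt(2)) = x^2 + 9*sqrt(2)*x/2 + 9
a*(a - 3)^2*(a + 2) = a^4 - 4*a^3 - 3*a^2 + 18*a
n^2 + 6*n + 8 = (n + 2)*(n + 4)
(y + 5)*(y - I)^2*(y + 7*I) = y^4 + 5*y^3 + 5*I*y^3 + 13*y^2 + 25*I*y^2 + 65*y - 7*I*y - 35*I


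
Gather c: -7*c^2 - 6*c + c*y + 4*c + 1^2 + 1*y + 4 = -7*c^2 + c*(y - 2) + y + 5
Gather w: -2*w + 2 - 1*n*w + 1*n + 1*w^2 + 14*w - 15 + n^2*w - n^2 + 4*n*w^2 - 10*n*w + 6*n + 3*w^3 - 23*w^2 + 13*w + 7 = -n^2 + 7*n + 3*w^3 + w^2*(4*n - 22) + w*(n^2 - 11*n + 25) - 6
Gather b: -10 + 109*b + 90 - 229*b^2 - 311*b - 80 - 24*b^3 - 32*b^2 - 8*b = -24*b^3 - 261*b^2 - 210*b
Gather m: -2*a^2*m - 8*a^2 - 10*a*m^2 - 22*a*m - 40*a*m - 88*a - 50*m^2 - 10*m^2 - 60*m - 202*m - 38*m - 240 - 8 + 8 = -8*a^2 - 88*a + m^2*(-10*a - 60) + m*(-2*a^2 - 62*a - 300) - 240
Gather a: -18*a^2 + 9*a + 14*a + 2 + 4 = -18*a^2 + 23*a + 6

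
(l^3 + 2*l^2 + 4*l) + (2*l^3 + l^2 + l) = 3*l^3 + 3*l^2 + 5*l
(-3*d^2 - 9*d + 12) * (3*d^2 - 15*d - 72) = -9*d^4 + 18*d^3 + 387*d^2 + 468*d - 864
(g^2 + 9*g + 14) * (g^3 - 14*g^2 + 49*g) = g^5 - 5*g^4 - 63*g^3 + 245*g^2 + 686*g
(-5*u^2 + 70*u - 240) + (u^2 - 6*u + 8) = -4*u^2 + 64*u - 232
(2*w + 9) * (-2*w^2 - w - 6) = -4*w^3 - 20*w^2 - 21*w - 54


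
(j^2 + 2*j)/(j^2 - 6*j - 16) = j/(j - 8)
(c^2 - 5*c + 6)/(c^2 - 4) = (c - 3)/(c + 2)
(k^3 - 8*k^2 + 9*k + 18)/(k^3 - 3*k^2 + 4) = (k^2 - 9*k + 18)/(k^2 - 4*k + 4)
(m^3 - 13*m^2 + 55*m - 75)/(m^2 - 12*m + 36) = (m^3 - 13*m^2 + 55*m - 75)/(m^2 - 12*m + 36)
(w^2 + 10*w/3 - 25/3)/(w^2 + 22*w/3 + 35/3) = (3*w - 5)/(3*w + 7)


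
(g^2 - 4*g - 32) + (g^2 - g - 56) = 2*g^2 - 5*g - 88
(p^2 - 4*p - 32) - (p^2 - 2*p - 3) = -2*p - 29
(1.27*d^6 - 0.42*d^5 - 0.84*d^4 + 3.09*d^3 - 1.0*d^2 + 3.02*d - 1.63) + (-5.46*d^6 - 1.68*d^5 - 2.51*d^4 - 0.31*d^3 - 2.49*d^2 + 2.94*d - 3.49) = -4.19*d^6 - 2.1*d^5 - 3.35*d^4 + 2.78*d^3 - 3.49*d^2 + 5.96*d - 5.12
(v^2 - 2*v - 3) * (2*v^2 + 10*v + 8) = 2*v^4 + 6*v^3 - 18*v^2 - 46*v - 24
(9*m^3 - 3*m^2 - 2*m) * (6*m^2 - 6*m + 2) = 54*m^5 - 72*m^4 + 24*m^3 + 6*m^2 - 4*m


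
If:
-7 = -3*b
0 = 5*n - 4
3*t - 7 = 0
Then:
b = 7/3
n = 4/5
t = 7/3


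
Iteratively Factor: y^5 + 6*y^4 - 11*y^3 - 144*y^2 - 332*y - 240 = (y - 5)*(y^4 + 11*y^3 + 44*y^2 + 76*y + 48) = (y - 5)*(y + 2)*(y^3 + 9*y^2 + 26*y + 24) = (y - 5)*(y + 2)*(y + 4)*(y^2 + 5*y + 6) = (y - 5)*(y + 2)^2*(y + 4)*(y + 3)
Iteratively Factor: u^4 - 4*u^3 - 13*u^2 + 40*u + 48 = (u - 4)*(u^3 - 13*u - 12) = (u - 4)*(u + 1)*(u^2 - u - 12) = (u - 4)^2*(u + 1)*(u + 3)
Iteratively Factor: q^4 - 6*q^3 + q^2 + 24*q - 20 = (q - 1)*(q^3 - 5*q^2 - 4*q + 20) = (q - 1)*(q + 2)*(q^2 - 7*q + 10) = (q - 2)*(q - 1)*(q + 2)*(q - 5)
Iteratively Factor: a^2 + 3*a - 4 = (a - 1)*(a + 4)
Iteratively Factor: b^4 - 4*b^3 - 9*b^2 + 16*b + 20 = (b - 5)*(b^3 + b^2 - 4*b - 4) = (b - 5)*(b + 2)*(b^2 - b - 2) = (b - 5)*(b + 1)*(b + 2)*(b - 2)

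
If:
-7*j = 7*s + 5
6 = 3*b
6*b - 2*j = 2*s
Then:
No Solution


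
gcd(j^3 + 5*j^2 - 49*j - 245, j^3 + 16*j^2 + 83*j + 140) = j^2 + 12*j + 35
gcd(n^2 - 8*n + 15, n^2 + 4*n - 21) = n - 3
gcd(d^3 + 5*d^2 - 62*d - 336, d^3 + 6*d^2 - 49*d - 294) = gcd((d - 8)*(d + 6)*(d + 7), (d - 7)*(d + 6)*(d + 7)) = d^2 + 13*d + 42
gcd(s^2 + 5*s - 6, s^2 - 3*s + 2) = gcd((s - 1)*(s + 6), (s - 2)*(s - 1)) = s - 1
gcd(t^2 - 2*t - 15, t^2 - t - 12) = t + 3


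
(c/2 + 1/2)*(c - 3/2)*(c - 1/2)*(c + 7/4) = c^4/2 + 3*c^3/8 - 3*c^2/2 - 23*c/32 + 21/32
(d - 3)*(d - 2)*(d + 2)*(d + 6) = d^4 + 3*d^3 - 22*d^2 - 12*d + 72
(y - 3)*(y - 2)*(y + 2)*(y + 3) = y^4 - 13*y^2 + 36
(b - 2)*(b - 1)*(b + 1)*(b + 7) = b^4 + 5*b^3 - 15*b^2 - 5*b + 14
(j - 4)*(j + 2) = j^2 - 2*j - 8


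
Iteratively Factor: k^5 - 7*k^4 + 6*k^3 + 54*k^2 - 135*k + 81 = (k - 3)*(k^4 - 4*k^3 - 6*k^2 + 36*k - 27) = (k - 3)*(k - 1)*(k^3 - 3*k^2 - 9*k + 27) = (k - 3)^2*(k - 1)*(k^2 - 9) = (k - 3)^2*(k - 1)*(k + 3)*(k - 3)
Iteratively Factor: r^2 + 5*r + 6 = (r + 2)*(r + 3)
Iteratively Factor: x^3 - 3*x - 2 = (x + 1)*(x^2 - x - 2) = (x - 2)*(x + 1)*(x + 1)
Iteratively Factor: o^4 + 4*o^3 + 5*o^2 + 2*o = (o)*(o^3 + 4*o^2 + 5*o + 2) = o*(o + 1)*(o^2 + 3*o + 2) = o*(o + 1)*(o + 2)*(o + 1)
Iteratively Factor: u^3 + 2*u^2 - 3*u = (u - 1)*(u^2 + 3*u) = (u - 1)*(u + 3)*(u)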